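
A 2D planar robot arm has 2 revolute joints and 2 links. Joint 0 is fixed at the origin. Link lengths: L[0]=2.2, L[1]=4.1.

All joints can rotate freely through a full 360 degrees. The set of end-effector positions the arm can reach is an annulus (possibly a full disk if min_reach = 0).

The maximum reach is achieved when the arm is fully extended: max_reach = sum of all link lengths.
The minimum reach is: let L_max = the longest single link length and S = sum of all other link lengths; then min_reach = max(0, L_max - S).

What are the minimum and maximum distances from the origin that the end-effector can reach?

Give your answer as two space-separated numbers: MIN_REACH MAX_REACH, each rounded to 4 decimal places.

Answer: 1.9000 6.3000

Derivation:
Link lengths: [2.2, 4.1]
max_reach = 2.2 + 4.1 = 6.3
L_max = max([2.2, 4.1]) = 4.1
S (sum of others) = 6.3 - 4.1 = 2.2
min_reach = max(0, 4.1 - 2.2) = max(0, 1.9) = 1.9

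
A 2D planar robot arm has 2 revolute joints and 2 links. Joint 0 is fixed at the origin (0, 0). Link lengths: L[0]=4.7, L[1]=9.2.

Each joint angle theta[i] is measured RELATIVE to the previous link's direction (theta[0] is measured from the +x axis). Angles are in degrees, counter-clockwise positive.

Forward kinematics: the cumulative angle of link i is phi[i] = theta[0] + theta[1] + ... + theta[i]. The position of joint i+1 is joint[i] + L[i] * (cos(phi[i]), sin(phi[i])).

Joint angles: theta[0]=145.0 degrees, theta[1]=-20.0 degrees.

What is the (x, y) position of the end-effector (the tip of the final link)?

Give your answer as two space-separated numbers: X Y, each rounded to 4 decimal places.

joint[0] = (0.0000, 0.0000)  (base)
link 0: phi[0] = 145 = 145 deg
  cos(145 deg) = -0.8192, sin(145 deg) = 0.5736
  joint[1] = (0.0000, 0.0000) + 4.7 * (-0.8192, 0.5736) = (0.0000 + -3.8500, 0.0000 + 2.6958) = (-3.8500, 2.6958)
link 1: phi[1] = 145 + -20 = 125 deg
  cos(125 deg) = -0.5736, sin(125 deg) = 0.8192
  joint[2] = (-3.8500, 2.6958) + 9.2 * (-0.5736, 0.8192) = (-3.8500 + -5.2769, 2.6958 + 7.5362) = (-9.1269, 10.2320)
End effector: (-9.1269, 10.2320)

Answer: -9.1269 10.2320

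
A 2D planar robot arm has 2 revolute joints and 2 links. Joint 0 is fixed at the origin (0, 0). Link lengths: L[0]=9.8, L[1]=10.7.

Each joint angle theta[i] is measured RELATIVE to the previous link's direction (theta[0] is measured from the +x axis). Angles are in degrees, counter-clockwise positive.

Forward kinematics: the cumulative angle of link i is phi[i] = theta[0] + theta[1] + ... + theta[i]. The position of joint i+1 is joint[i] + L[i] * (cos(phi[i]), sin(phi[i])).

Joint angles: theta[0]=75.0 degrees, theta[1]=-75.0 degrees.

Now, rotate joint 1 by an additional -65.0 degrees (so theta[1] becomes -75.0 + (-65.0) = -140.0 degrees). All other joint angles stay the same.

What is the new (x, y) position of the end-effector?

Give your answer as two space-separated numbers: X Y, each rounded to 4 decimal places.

Answer: 7.0584 -0.2314

Derivation:
joint[0] = (0.0000, 0.0000)  (base)
link 0: phi[0] = 75 = 75 deg
  cos(75 deg) = 0.2588, sin(75 deg) = 0.9659
  joint[1] = (0.0000, 0.0000) + 9.8 * (0.2588, 0.9659) = (0.0000 + 2.5364, 0.0000 + 9.4661) = (2.5364, 9.4661)
link 1: phi[1] = 75 + -140 = -65 deg
  cos(-65 deg) = 0.4226, sin(-65 deg) = -0.9063
  joint[2] = (2.5364, 9.4661) + 10.7 * (0.4226, -0.9063) = (2.5364 + 4.5220, 9.4661 + -9.6975) = (7.0584, -0.2314)
End effector: (7.0584, -0.2314)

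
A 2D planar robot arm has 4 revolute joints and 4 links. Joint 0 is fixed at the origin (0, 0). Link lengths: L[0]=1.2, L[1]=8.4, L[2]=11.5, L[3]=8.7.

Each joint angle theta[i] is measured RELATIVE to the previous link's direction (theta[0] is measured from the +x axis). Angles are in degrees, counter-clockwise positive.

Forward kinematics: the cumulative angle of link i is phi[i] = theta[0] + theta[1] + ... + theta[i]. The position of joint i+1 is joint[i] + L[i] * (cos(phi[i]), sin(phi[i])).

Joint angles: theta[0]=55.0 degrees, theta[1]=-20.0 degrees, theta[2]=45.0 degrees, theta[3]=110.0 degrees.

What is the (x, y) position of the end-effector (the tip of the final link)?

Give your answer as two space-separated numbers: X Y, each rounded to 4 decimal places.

Answer: 0.9983 15.6156

Derivation:
joint[0] = (0.0000, 0.0000)  (base)
link 0: phi[0] = 55 = 55 deg
  cos(55 deg) = 0.5736, sin(55 deg) = 0.8192
  joint[1] = (0.0000, 0.0000) + 1.2 * (0.5736, 0.8192) = (0.0000 + 0.6883, 0.0000 + 0.9830) = (0.6883, 0.9830)
link 1: phi[1] = 55 + -20 = 35 deg
  cos(35 deg) = 0.8192, sin(35 deg) = 0.5736
  joint[2] = (0.6883, 0.9830) + 8.4 * (0.8192, 0.5736) = (0.6883 + 6.8809, 0.9830 + 4.8180) = (7.5692, 5.8010)
link 2: phi[2] = 55 + -20 + 45 = 80 deg
  cos(80 deg) = 0.1736, sin(80 deg) = 0.9848
  joint[3] = (7.5692, 5.8010) + 11.5 * (0.1736, 0.9848) = (7.5692 + 1.9970, 5.8010 + 11.3253) = (9.5661, 17.1263)
link 3: phi[3] = 55 + -20 + 45 + 110 = 190 deg
  cos(190 deg) = -0.9848, sin(190 deg) = -0.1736
  joint[4] = (9.5661, 17.1263) + 8.7 * (-0.9848, -0.1736) = (9.5661 + -8.5678, 17.1263 + -1.5107) = (0.9983, 15.6156)
End effector: (0.9983, 15.6156)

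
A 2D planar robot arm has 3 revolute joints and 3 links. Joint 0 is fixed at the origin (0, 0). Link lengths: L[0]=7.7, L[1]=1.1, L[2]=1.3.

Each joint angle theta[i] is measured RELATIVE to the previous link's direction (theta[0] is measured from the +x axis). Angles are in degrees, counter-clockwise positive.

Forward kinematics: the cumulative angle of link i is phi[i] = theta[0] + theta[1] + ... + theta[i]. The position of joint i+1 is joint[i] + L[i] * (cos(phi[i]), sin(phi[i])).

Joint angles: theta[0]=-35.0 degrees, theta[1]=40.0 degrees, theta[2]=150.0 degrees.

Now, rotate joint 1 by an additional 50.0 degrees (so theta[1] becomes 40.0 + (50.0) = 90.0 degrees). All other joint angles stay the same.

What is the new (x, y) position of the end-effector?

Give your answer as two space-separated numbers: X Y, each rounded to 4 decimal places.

joint[0] = (0.0000, 0.0000)  (base)
link 0: phi[0] = -35 = -35 deg
  cos(-35 deg) = 0.8192, sin(-35 deg) = -0.5736
  joint[1] = (0.0000, 0.0000) + 7.7 * (0.8192, -0.5736) = (0.0000 + 6.3075, 0.0000 + -4.4165) = (6.3075, -4.4165)
link 1: phi[1] = -35 + 90 = 55 deg
  cos(55 deg) = 0.5736, sin(55 deg) = 0.8192
  joint[2] = (6.3075, -4.4165) + 1.1 * (0.5736, 0.8192) = (6.3075 + 0.6309, -4.4165 + 0.9011) = (6.9384, -3.5155)
link 2: phi[2] = -35 + 90 + 150 = 205 deg
  cos(205 deg) = -0.9063, sin(205 deg) = -0.4226
  joint[3] = (6.9384, -3.5155) + 1.3 * (-0.9063, -0.4226) = (6.9384 + -1.1782, -3.5155 + -0.5494) = (5.7602, -4.0649)
End effector: (5.7602, -4.0649)

Answer: 5.7602 -4.0649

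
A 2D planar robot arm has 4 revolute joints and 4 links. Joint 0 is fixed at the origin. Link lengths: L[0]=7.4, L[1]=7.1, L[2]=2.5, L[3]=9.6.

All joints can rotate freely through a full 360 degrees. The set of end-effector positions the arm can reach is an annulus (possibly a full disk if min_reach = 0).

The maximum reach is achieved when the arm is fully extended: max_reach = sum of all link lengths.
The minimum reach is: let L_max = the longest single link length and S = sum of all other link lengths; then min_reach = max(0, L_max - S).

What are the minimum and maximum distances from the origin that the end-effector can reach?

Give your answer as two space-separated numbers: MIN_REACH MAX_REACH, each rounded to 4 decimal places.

Answer: 0.0000 26.6000

Derivation:
Link lengths: [7.4, 7.1, 2.5, 9.6]
max_reach = 7.4 + 7.1 + 2.5 + 9.6 = 26.6
L_max = max([7.4, 7.1, 2.5, 9.6]) = 9.6
S (sum of others) = 26.6 - 9.6 = 17
min_reach = max(0, 9.6 - 17) = max(0, -7.4) = 0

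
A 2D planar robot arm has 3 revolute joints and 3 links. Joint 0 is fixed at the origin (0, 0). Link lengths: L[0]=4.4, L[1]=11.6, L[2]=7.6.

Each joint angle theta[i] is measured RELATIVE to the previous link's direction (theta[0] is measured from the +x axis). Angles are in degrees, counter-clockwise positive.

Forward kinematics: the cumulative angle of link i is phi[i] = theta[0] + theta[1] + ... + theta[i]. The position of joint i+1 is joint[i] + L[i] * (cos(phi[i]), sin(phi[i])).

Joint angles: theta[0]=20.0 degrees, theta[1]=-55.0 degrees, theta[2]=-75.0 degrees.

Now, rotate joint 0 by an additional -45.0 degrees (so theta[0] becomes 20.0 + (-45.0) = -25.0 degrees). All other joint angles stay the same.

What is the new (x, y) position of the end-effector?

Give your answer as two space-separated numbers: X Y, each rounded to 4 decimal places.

Answer: -0.8859 -16.4952

Derivation:
joint[0] = (0.0000, 0.0000)  (base)
link 0: phi[0] = -25 = -25 deg
  cos(-25 deg) = 0.9063, sin(-25 deg) = -0.4226
  joint[1] = (0.0000, 0.0000) + 4.4 * (0.9063, -0.4226) = (0.0000 + 3.9878, 0.0000 + -1.8595) = (3.9878, -1.8595)
link 1: phi[1] = -25 + -55 = -80 deg
  cos(-80 deg) = 0.1736, sin(-80 deg) = -0.9848
  joint[2] = (3.9878, -1.8595) + 11.6 * (0.1736, -0.9848) = (3.9878 + 2.0143, -1.8595 + -11.4238) = (6.0021, -13.2833)
link 2: phi[2] = -25 + -55 + -75 = -155 deg
  cos(-155 deg) = -0.9063, sin(-155 deg) = -0.4226
  joint[3] = (6.0021, -13.2833) + 7.6 * (-0.9063, -0.4226) = (6.0021 + -6.8879, -13.2833 + -3.2119) = (-0.8859, -16.4952)
End effector: (-0.8859, -16.4952)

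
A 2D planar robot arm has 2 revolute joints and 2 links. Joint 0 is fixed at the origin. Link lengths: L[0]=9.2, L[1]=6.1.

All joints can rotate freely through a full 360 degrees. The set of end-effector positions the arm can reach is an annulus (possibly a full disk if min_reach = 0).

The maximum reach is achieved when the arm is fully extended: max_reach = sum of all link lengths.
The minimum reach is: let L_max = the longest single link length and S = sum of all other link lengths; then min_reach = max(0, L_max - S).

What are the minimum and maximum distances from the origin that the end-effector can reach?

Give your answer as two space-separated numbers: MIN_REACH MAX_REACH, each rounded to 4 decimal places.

Link lengths: [9.2, 6.1]
max_reach = 9.2 + 6.1 = 15.3
L_max = max([9.2, 6.1]) = 9.2
S (sum of others) = 15.3 - 9.2 = 6.1
min_reach = max(0, 9.2 - 6.1) = max(0, 3.1) = 3.1

Answer: 3.1000 15.3000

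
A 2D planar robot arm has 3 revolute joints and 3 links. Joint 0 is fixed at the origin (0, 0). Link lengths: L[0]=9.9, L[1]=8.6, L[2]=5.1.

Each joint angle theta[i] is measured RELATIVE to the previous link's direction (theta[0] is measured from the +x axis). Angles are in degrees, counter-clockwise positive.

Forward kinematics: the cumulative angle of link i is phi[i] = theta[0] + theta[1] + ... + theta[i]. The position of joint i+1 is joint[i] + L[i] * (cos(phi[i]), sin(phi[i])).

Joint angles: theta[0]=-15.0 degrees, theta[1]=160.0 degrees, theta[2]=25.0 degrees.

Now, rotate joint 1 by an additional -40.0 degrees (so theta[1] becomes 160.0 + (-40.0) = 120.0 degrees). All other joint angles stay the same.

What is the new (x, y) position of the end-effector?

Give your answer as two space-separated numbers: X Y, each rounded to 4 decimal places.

joint[0] = (0.0000, 0.0000)  (base)
link 0: phi[0] = -15 = -15 deg
  cos(-15 deg) = 0.9659, sin(-15 deg) = -0.2588
  joint[1] = (0.0000, 0.0000) + 9.9 * (0.9659, -0.2588) = (0.0000 + 9.5627, 0.0000 + -2.5623) = (9.5627, -2.5623)
link 1: phi[1] = -15 + 120 = 105 deg
  cos(105 deg) = -0.2588, sin(105 deg) = 0.9659
  joint[2] = (9.5627, -2.5623) + 8.6 * (-0.2588, 0.9659) = (9.5627 + -2.2258, -2.5623 + 8.3070) = (7.3368, 5.7447)
link 2: phi[2] = -15 + 120 + 25 = 130 deg
  cos(130 deg) = -0.6428, sin(130 deg) = 0.7660
  joint[3] = (7.3368, 5.7447) + 5.1 * (-0.6428, 0.7660) = (7.3368 + -3.2782, 5.7447 + 3.9068) = (4.0586, 9.6515)
End effector: (4.0586, 9.6515)

Answer: 4.0586 9.6515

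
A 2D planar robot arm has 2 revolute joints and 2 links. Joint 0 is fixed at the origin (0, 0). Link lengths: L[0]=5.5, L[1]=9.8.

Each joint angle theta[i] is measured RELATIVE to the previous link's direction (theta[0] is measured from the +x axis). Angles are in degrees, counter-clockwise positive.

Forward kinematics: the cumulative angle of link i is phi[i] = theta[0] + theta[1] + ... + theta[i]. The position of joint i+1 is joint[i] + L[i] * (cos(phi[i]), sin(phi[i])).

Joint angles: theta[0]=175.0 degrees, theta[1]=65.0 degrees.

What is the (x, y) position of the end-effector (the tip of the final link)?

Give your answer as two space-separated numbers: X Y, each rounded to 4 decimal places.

Answer: -10.3791 -8.0077

Derivation:
joint[0] = (0.0000, 0.0000)  (base)
link 0: phi[0] = 175 = 175 deg
  cos(175 deg) = -0.9962, sin(175 deg) = 0.0872
  joint[1] = (0.0000, 0.0000) + 5.5 * (-0.9962, 0.0872) = (0.0000 + -5.4791, 0.0000 + 0.4794) = (-5.4791, 0.4794)
link 1: phi[1] = 175 + 65 = 240 deg
  cos(240 deg) = -0.5000, sin(240 deg) = -0.8660
  joint[2] = (-5.4791, 0.4794) + 9.8 * (-0.5000, -0.8660) = (-5.4791 + -4.9000, 0.4794 + -8.4870) = (-10.3791, -8.0077)
End effector: (-10.3791, -8.0077)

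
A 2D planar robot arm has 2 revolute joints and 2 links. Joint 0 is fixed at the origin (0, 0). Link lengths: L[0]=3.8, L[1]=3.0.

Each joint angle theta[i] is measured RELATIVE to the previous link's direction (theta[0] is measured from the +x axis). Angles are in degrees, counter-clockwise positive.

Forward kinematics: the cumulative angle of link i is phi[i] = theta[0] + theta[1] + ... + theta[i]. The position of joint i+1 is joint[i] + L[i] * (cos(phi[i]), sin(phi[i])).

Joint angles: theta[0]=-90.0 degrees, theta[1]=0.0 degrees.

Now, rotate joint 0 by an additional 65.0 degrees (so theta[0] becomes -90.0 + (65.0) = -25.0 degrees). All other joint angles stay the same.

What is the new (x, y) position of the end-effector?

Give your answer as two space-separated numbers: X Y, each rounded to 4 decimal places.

Answer: 6.1629 -2.8738

Derivation:
joint[0] = (0.0000, 0.0000)  (base)
link 0: phi[0] = -25 = -25 deg
  cos(-25 deg) = 0.9063, sin(-25 deg) = -0.4226
  joint[1] = (0.0000, 0.0000) + 3.8 * (0.9063, -0.4226) = (0.0000 + 3.4440, 0.0000 + -1.6059) = (3.4440, -1.6059)
link 1: phi[1] = -25 + 0 = -25 deg
  cos(-25 deg) = 0.9063, sin(-25 deg) = -0.4226
  joint[2] = (3.4440, -1.6059) + 3 * (0.9063, -0.4226) = (3.4440 + 2.7189, -1.6059 + -1.2679) = (6.1629, -2.8738)
End effector: (6.1629, -2.8738)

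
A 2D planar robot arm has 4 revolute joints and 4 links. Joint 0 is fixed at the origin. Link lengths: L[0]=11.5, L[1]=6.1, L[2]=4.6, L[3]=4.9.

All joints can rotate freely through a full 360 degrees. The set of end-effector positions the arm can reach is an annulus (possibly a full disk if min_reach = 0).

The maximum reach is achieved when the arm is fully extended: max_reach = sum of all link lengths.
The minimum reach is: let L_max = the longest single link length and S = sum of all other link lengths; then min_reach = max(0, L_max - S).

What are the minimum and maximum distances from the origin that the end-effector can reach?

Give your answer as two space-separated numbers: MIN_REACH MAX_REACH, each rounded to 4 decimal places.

Link lengths: [11.5, 6.1, 4.6, 4.9]
max_reach = 11.5 + 6.1 + 4.6 + 4.9 = 27.1
L_max = max([11.5, 6.1, 4.6, 4.9]) = 11.5
S (sum of others) = 27.1 - 11.5 = 15.6
min_reach = max(0, 11.5 - 15.6) = max(0, -4.1) = 0

Answer: 0.0000 27.1000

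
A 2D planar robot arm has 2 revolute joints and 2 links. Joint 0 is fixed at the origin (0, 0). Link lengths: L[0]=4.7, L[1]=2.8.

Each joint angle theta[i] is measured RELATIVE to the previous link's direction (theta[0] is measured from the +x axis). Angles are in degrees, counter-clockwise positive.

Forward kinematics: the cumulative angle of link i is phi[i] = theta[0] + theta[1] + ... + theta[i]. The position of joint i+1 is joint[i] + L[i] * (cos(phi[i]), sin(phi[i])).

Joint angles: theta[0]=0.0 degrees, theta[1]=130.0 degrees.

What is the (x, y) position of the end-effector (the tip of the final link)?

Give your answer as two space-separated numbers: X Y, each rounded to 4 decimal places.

joint[0] = (0.0000, 0.0000)  (base)
link 0: phi[0] = 0 = 0 deg
  cos(0 deg) = 1.0000, sin(0 deg) = 0.0000
  joint[1] = (0.0000, 0.0000) + 4.7 * (1.0000, 0.0000) = (0.0000 + 4.7000, 0.0000 + 0.0000) = (4.7000, 0.0000)
link 1: phi[1] = 0 + 130 = 130 deg
  cos(130 deg) = -0.6428, sin(130 deg) = 0.7660
  joint[2] = (4.7000, 0.0000) + 2.8 * (-0.6428, 0.7660) = (4.7000 + -1.7998, 0.0000 + 2.1449) = (2.9002, 2.1449)
End effector: (2.9002, 2.1449)

Answer: 2.9002 2.1449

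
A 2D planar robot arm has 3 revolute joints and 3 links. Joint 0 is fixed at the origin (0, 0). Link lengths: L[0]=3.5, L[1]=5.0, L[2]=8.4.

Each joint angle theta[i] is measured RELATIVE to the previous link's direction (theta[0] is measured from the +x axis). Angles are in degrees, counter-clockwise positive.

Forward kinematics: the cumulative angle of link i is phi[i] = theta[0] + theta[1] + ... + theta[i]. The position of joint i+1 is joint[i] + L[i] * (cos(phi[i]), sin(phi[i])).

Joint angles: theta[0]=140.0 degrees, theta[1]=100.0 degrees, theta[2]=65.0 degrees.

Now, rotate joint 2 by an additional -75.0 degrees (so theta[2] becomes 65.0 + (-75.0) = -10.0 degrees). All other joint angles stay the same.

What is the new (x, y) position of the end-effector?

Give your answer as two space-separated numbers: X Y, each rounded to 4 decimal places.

Answer: -10.5806 -8.5151

Derivation:
joint[0] = (0.0000, 0.0000)  (base)
link 0: phi[0] = 140 = 140 deg
  cos(140 deg) = -0.7660, sin(140 deg) = 0.6428
  joint[1] = (0.0000, 0.0000) + 3.5 * (-0.7660, 0.6428) = (0.0000 + -2.6812, 0.0000 + 2.2498) = (-2.6812, 2.2498)
link 1: phi[1] = 140 + 100 = 240 deg
  cos(240 deg) = -0.5000, sin(240 deg) = -0.8660
  joint[2] = (-2.6812, 2.2498) + 5 * (-0.5000, -0.8660) = (-2.6812 + -2.5000, 2.2498 + -4.3301) = (-5.1812, -2.0804)
link 2: phi[2] = 140 + 100 + -10 = 230 deg
  cos(230 deg) = -0.6428, sin(230 deg) = -0.7660
  joint[3] = (-5.1812, -2.0804) + 8.4 * (-0.6428, -0.7660) = (-5.1812 + -5.3994, -2.0804 + -6.4348) = (-10.5806, -8.5151)
End effector: (-10.5806, -8.5151)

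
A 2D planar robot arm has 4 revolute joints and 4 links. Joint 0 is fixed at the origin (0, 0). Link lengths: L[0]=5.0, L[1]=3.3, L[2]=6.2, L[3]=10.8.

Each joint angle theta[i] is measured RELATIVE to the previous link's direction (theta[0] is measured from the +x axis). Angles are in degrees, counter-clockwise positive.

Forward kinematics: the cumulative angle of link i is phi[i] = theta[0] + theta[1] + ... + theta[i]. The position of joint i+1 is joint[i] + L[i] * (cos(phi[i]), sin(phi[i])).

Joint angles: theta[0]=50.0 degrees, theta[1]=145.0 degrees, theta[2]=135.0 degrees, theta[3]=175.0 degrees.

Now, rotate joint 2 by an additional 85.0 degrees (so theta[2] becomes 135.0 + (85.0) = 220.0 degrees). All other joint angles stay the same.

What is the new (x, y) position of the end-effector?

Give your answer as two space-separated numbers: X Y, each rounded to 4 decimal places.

Answer: -3.3595 -0.2184

Derivation:
joint[0] = (0.0000, 0.0000)  (base)
link 0: phi[0] = 50 = 50 deg
  cos(50 deg) = 0.6428, sin(50 deg) = 0.7660
  joint[1] = (0.0000, 0.0000) + 5 * (0.6428, 0.7660) = (0.0000 + 3.2139, 0.0000 + 3.8302) = (3.2139, 3.8302)
link 1: phi[1] = 50 + 145 = 195 deg
  cos(195 deg) = -0.9659, sin(195 deg) = -0.2588
  joint[2] = (3.2139, 3.8302) + 3.3 * (-0.9659, -0.2588) = (3.2139 + -3.1876, 3.8302 + -0.8541) = (0.0264, 2.9761)
link 2: phi[2] = 50 + 145 + 220 = 415 deg
  cos(415 deg) = 0.5736, sin(415 deg) = 0.8192
  joint[3] = (0.0264, 2.9761) + 6.2 * (0.5736, 0.8192) = (0.0264 + 3.5562, 2.9761 + 5.0787) = (3.5826, 8.0549)
link 3: phi[3] = 50 + 145 + 220 + 175 = 590 deg
  cos(590 deg) = -0.6428, sin(590 deg) = -0.7660
  joint[4] = (3.5826, 8.0549) + 10.8 * (-0.6428, -0.7660) = (3.5826 + -6.9421, 8.0549 + -8.2733) = (-3.3595, -0.2184)
End effector: (-3.3595, -0.2184)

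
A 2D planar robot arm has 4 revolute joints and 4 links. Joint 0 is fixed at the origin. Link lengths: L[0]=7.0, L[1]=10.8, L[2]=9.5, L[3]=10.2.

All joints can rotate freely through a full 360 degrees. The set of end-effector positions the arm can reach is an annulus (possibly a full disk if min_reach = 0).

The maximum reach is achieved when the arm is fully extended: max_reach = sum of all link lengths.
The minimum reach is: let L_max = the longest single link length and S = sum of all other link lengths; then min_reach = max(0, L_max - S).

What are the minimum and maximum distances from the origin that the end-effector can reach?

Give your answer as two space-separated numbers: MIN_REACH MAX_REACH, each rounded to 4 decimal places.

Link lengths: [7.0, 10.8, 9.5, 10.2]
max_reach = 7 + 10.8 + 9.5 + 10.2 = 37.5
L_max = max([7.0, 10.8, 9.5, 10.2]) = 10.8
S (sum of others) = 37.5 - 10.8 = 26.7
min_reach = max(0, 10.8 - 26.7) = max(0, -15.9) = 0

Answer: 0.0000 37.5000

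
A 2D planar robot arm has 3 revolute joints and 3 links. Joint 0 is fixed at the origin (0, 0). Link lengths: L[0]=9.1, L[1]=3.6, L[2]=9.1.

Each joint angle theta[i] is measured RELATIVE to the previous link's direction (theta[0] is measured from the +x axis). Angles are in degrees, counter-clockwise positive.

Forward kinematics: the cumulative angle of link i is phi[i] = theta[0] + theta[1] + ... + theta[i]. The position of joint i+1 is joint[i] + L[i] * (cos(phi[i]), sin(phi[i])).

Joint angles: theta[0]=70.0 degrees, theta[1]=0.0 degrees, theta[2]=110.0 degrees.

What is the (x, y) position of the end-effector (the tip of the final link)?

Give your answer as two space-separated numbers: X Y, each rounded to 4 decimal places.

Answer: -4.7563 11.9341

Derivation:
joint[0] = (0.0000, 0.0000)  (base)
link 0: phi[0] = 70 = 70 deg
  cos(70 deg) = 0.3420, sin(70 deg) = 0.9397
  joint[1] = (0.0000, 0.0000) + 9.1 * (0.3420, 0.9397) = (0.0000 + 3.1124, 0.0000 + 8.5512) = (3.1124, 8.5512)
link 1: phi[1] = 70 + 0 = 70 deg
  cos(70 deg) = 0.3420, sin(70 deg) = 0.9397
  joint[2] = (3.1124, 8.5512) + 3.6 * (0.3420, 0.9397) = (3.1124 + 1.2313, 8.5512 + 3.3829) = (4.3437, 11.9341)
link 2: phi[2] = 70 + 0 + 110 = 180 deg
  cos(180 deg) = -1.0000, sin(180 deg) = 0.0000
  joint[3] = (4.3437, 11.9341) + 9.1 * (-1.0000, 0.0000) = (4.3437 + -9.1000, 11.9341 + 0.0000) = (-4.7563, 11.9341)
End effector: (-4.7563, 11.9341)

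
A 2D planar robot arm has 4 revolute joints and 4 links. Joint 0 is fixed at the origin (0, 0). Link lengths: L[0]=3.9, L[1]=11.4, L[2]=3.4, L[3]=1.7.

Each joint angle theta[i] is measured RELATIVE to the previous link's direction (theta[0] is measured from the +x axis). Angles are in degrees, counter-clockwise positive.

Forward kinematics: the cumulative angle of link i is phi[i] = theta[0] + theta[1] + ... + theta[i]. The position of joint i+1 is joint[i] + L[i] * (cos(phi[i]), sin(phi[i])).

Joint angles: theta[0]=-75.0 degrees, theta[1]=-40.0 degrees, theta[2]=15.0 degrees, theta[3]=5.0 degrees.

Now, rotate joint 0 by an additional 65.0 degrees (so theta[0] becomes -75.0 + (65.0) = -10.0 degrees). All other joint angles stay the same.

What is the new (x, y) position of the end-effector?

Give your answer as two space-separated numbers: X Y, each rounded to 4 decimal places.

Answer: 15.4259 -12.2103

Derivation:
joint[0] = (0.0000, 0.0000)  (base)
link 0: phi[0] = -10 = -10 deg
  cos(-10 deg) = 0.9848, sin(-10 deg) = -0.1736
  joint[1] = (0.0000, 0.0000) + 3.9 * (0.9848, -0.1736) = (0.0000 + 3.8408, 0.0000 + -0.6772) = (3.8408, -0.6772)
link 1: phi[1] = -10 + -40 = -50 deg
  cos(-50 deg) = 0.6428, sin(-50 deg) = -0.7660
  joint[2] = (3.8408, -0.6772) + 11.4 * (0.6428, -0.7660) = (3.8408 + 7.3278, -0.6772 + -8.7329) = (11.1685, -9.4101)
link 2: phi[2] = -10 + -40 + 15 = -35 deg
  cos(-35 deg) = 0.8192, sin(-35 deg) = -0.5736
  joint[3] = (11.1685, -9.4101) + 3.4 * (0.8192, -0.5736) = (11.1685 + 2.7851, -9.4101 + -1.9502) = (13.9536, -11.3603)
link 3: phi[3] = -10 + -40 + 15 + 5 = -30 deg
  cos(-30 deg) = 0.8660, sin(-30 deg) = -0.5000
  joint[4] = (13.9536, -11.3603) + 1.7 * (0.8660, -0.5000) = (13.9536 + 1.4722, -11.3603 + -0.8500) = (15.4259, -12.2103)
End effector: (15.4259, -12.2103)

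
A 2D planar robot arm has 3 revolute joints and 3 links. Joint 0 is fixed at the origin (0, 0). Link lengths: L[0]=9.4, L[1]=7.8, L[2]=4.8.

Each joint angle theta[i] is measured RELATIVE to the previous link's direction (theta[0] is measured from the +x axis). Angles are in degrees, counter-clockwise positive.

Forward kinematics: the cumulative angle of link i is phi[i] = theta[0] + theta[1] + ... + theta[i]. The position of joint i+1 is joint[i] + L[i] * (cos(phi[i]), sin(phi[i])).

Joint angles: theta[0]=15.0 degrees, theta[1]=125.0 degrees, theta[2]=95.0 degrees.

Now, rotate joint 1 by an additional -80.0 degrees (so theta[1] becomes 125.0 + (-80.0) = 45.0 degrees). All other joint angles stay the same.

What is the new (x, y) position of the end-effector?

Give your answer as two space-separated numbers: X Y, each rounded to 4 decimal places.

joint[0] = (0.0000, 0.0000)  (base)
link 0: phi[0] = 15 = 15 deg
  cos(15 deg) = 0.9659, sin(15 deg) = 0.2588
  joint[1] = (0.0000, 0.0000) + 9.4 * (0.9659, 0.2588) = (0.0000 + 9.0797, 0.0000 + 2.4329) = (9.0797, 2.4329)
link 1: phi[1] = 15 + 45 = 60 deg
  cos(60 deg) = 0.5000, sin(60 deg) = 0.8660
  joint[2] = (9.0797, 2.4329) + 7.8 * (0.5000, 0.8660) = (9.0797 + 3.9000, 2.4329 + 6.7550) = (12.9797, 9.1879)
link 2: phi[2] = 15 + 45 + 95 = 155 deg
  cos(155 deg) = -0.9063, sin(155 deg) = 0.4226
  joint[3] = (12.9797, 9.1879) + 4.8 * (-0.9063, 0.4226) = (12.9797 + -4.3503, 9.1879 + 2.0286) = (8.6294, 11.2165)
End effector: (8.6294, 11.2165)

Answer: 8.6294 11.2165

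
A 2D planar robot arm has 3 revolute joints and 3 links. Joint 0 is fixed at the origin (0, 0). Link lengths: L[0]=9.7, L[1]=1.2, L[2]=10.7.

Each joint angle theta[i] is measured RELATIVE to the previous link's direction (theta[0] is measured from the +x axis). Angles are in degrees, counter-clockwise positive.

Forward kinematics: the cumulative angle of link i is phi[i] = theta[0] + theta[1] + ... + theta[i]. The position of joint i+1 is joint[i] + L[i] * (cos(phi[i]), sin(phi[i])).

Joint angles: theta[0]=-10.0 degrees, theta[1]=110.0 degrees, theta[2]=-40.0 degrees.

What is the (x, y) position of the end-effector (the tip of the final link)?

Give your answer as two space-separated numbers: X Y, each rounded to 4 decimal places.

Answer: 14.6943 8.7639

Derivation:
joint[0] = (0.0000, 0.0000)  (base)
link 0: phi[0] = -10 = -10 deg
  cos(-10 deg) = 0.9848, sin(-10 deg) = -0.1736
  joint[1] = (0.0000, 0.0000) + 9.7 * (0.9848, -0.1736) = (0.0000 + 9.5526, 0.0000 + -1.6844) = (9.5526, -1.6844)
link 1: phi[1] = -10 + 110 = 100 deg
  cos(100 deg) = -0.1736, sin(100 deg) = 0.9848
  joint[2] = (9.5526, -1.6844) + 1.2 * (-0.1736, 0.9848) = (9.5526 + -0.2084, -1.6844 + 1.1818) = (9.3443, -0.5026)
link 2: phi[2] = -10 + 110 + -40 = 60 deg
  cos(60 deg) = 0.5000, sin(60 deg) = 0.8660
  joint[3] = (9.3443, -0.5026) + 10.7 * (0.5000, 0.8660) = (9.3443 + 5.3500, -0.5026 + 9.2665) = (14.6943, 8.7639)
End effector: (14.6943, 8.7639)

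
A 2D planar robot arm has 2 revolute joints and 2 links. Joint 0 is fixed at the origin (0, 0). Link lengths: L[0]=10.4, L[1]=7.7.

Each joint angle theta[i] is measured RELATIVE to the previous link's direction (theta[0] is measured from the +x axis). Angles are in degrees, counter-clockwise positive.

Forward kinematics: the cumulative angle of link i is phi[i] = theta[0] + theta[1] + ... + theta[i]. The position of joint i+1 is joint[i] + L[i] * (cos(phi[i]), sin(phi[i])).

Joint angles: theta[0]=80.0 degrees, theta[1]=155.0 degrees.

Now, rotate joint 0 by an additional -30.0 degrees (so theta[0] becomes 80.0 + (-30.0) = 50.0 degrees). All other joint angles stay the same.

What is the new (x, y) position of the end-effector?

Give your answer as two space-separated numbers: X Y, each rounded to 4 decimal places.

joint[0] = (0.0000, 0.0000)  (base)
link 0: phi[0] = 50 = 50 deg
  cos(50 deg) = 0.6428, sin(50 deg) = 0.7660
  joint[1] = (0.0000, 0.0000) + 10.4 * (0.6428, 0.7660) = (0.0000 + 6.6850, 0.0000 + 7.9669) = (6.6850, 7.9669)
link 1: phi[1] = 50 + 155 = 205 deg
  cos(205 deg) = -0.9063, sin(205 deg) = -0.4226
  joint[2] = (6.6850, 7.9669) + 7.7 * (-0.9063, -0.4226) = (6.6850 + -6.9786, 7.9669 + -3.2542) = (-0.2936, 4.7127)
End effector: (-0.2936, 4.7127)

Answer: -0.2936 4.7127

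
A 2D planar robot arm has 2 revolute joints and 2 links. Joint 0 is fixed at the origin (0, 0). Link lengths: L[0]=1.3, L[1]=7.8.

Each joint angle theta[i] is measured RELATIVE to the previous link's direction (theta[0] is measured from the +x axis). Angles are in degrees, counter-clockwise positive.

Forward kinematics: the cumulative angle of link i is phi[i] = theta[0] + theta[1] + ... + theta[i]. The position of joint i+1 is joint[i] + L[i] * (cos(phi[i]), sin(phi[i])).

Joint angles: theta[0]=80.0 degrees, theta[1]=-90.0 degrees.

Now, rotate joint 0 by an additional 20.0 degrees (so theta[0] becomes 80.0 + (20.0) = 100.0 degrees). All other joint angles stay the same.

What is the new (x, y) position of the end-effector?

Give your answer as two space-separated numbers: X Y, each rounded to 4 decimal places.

joint[0] = (0.0000, 0.0000)  (base)
link 0: phi[0] = 100 = 100 deg
  cos(100 deg) = -0.1736, sin(100 deg) = 0.9848
  joint[1] = (0.0000, 0.0000) + 1.3 * (-0.1736, 0.9848) = (0.0000 + -0.2257, 0.0000 + 1.2803) = (-0.2257, 1.2803)
link 1: phi[1] = 100 + -90 = 10 deg
  cos(10 deg) = 0.9848, sin(10 deg) = 0.1736
  joint[2] = (-0.2257, 1.2803) + 7.8 * (0.9848, 0.1736) = (-0.2257 + 7.6815, 1.2803 + 1.3545) = (7.4558, 2.6347)
End effector: (7.4558, 2.6347)

Answer: 7.4558 2.6347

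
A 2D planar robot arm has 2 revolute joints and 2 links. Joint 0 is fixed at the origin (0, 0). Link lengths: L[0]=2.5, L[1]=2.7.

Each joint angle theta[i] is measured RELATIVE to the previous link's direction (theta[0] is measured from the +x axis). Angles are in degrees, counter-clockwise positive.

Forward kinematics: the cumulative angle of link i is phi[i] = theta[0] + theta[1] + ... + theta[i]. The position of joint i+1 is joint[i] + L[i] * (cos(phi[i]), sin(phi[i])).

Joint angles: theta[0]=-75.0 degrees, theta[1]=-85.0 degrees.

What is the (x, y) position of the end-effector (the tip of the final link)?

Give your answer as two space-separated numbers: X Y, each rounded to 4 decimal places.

joint[0] = (0.0000, 0.0000)  (base)
link 0: phi[0] = -75 = -75 deg
  cos(-75 deg) = 0.2588, sin(-75 deg) = -0.9659
  joint[1] = (0.0000, 0.0000) + 2.5 * (0.2588, -0.9659) = (0.0000 + 0.6470, 0.0000 + -2.4148) = (0.6470, -2.4148)
link 1: phi[1] = -75 + -85 = -160 deg
  cos(-160 deg) = -0.9397, sin(-160 deg) = -0.3420
  joint[2] = (0.6470, -2.4148) + 2.7 * (-0.9397, -0.3420) = (0.6470 + -2.5372, -2.4148 + -0.9235) = (-1.8901, -3.3383)
End effector: (-1.8901, -3.3383)

Answer: -1.8901 -3.3383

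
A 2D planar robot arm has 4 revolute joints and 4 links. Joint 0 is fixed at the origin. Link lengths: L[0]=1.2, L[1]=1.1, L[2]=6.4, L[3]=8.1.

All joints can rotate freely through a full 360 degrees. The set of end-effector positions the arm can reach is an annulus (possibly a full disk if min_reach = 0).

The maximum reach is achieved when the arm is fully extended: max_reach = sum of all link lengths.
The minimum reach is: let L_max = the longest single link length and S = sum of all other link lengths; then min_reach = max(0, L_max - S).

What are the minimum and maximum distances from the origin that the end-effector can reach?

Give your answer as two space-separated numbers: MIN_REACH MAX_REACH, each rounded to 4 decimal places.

Answer: 0.0000 16.8000

Derivation:
Link lengths: [1.2, 1.1, 6.4, 8.1]
max_reach = 1.2 + 1.1 + 6.4 + 8.1 = 16.8
L_max = max([1.2, 1.1, 6.4, 8.1]) = 8.1
S (sum of others) = 16.8 - 8.1 = 8.7
min_reach = max(0, 8.1 - 8.7) = max(0, -0.6) = 0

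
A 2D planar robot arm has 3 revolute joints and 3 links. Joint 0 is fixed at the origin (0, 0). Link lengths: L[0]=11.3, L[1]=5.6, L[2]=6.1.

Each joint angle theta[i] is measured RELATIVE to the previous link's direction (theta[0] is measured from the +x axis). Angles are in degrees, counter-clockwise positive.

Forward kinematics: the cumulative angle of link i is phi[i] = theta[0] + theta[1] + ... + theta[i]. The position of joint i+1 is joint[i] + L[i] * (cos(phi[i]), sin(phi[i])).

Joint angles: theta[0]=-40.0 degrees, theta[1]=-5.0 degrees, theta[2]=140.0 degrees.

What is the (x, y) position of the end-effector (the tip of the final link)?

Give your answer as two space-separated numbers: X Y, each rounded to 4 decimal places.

Answer: 12.0845 -5.1465

Derivation:
joint[0] = (0.0000, 0.0000)  (base)
link 0: phi[0] = -40 = -40 deg
  cos(-40 deg) = 0.7660, sin(-40 deg) = -0.6428
  joint[1] = (0.0000, 0.0000) + 11.3 * (0.7660, -0.6428) = (0.0000 + 8.6563, 0.0000 + -7.2635) = (8.6563, -7.2635)
link 1: phi[1] = -40 + -5 = -45 deg
  cos(-45 deg) = 0.7071, sin(-45 deg) = -0.7071
  joint[2] = (8.6563, -7.2635) + 5.6 * (0.7071, -0.7071) = (8.6563 + 3.9598, -7.2635 + -3.9598) = (12.6161, -11.2233)
link 2: phi[2] = -40 + -5 + 140 = 95 deg
  cos(95 deg) = -0.0872, sin(95 deg) = 0.9962
  joint[3] = (12.6161, -11.2233) + 6.1 * (-0.0872, 0.9962) = (12.6161 + -0.5317, -11.2233 + 6.0768) = (12.0845, -5.1465)
End effector: (12.0845, -5.1465)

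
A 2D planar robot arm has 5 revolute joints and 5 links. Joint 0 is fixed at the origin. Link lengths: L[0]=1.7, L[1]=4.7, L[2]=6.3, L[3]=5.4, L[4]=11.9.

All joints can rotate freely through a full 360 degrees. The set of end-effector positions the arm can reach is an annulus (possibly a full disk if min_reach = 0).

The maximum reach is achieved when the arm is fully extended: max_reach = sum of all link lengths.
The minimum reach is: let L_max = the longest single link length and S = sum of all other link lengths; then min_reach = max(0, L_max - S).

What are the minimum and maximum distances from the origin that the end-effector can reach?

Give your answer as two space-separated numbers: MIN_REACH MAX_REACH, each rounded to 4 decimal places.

Answer: 0.0000 30.0000

Derivation:
Link lengths: [1.7, 4.7, 6.3, 5.4, 11.9]
max_reach = 1.7 + 4.7 + 6.3 + 5.4 + 11.9 = 30
L_max = max([1.7, 4.7, 6.3, 5.4, 11.9]) = 11.9
S (sum of others) = 30 - 11.9 = 18.1
min_reach = max(0, 11.9 - 18.1) = max(0, -6.2) = 0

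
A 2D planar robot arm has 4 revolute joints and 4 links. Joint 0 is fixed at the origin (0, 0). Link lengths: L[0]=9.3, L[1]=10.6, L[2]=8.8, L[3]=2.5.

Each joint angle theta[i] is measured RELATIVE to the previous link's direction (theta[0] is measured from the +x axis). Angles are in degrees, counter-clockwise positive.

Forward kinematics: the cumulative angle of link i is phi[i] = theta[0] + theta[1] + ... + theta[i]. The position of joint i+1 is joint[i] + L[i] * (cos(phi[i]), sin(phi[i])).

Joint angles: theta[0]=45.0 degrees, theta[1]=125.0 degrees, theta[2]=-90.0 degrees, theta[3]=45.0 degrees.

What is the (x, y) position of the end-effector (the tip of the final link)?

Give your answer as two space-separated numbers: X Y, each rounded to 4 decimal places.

joint[0] = (0.0000, 0.0000)  (base)
link 0: phi[0] = 45 = 45 deg
  cos(45 deg) = 0.7071, sin(45 deg) = 0.7071
  joint[1] = (0.0000, 0.0000) + 9.3 * (0.7071, 0.7071) = (0.0000 + 6.5761, 0.0000 + 6.5761) = (6.5761, 6.5761)
link 1: phi[1] = 45 + 125 = 170 deg
  cos(170 deg) = -0.9848, sin(170 deg) = 0.1736
  joint[2] = (6.5761, 6.5761) + 10.6 * (-0.9848, 0.1736) = (6.5761 + -10.4390, 6.5761 + 1.8407) = (-3.8629, 8.4168)
link 2: phi[2] = 45 + 125 + -90 = 80 deg
  cos(80 deg) = 0.1736, sin(80 deg) = 0.9848
  joint[3] = (-3.8629, 8.4168) + 8.8 * (0.1736, 0.9848) = (-3.8629 + 1.5281, 8.4168 + 8.6663) = (-2.3348, 17.0831)
link 3: phi[3] = 45 + 125 + -90 + 45 = 125 deg
  cos(125 deg) = -0.5736, sin(125 deg) = 0.8192
  joint[4] = (-2.3348, 17.0831) + 2.5 * (-0.5736, 0.8192) = (-2.3348 + -1.4339, 17.0831 + 2.0479) = (-3.7687, 19.1310)
End effector: (-3.7687, 19.1310)

Answer: -3.7687 19.1310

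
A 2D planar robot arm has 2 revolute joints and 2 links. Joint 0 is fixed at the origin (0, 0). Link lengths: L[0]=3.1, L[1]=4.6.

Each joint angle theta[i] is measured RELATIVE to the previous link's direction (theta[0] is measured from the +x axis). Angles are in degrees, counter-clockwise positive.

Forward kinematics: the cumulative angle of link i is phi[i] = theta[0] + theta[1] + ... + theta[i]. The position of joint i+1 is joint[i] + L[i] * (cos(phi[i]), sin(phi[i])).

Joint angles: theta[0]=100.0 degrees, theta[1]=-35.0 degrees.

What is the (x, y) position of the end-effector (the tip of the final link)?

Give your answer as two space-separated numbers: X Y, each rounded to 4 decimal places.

Answer: 1.4057 7.2219

Derivation:
joint[0] = (0.0000, 0.0000)  (base)
link 0: phi[0] = 100 = 100 deg
  cos(100 deg) = -0.1736, sin(100 deg) = 0.9848
  joint[1] = (0.0000, 0.0000) + 3.1 * (-0.1736, 0.9848) = (0.0000 + -0.5383, 0.0000 + 3.0529) = (-0.5383, 3.0529)
link 1: phi[1] = 100 + -35 = 65 deg
  cos(65 deg) = 0.4226, sin(65 deg) = 0.9063
  joint[2] = (-0.5383, 3.0529) + 4.6 * (0.4226, 0.9063) = (-0.5383 + 1.9440, 3.0529 + 4.1690) = (1.4057, 7.2219)
End effector: (1.4057, 7.2219)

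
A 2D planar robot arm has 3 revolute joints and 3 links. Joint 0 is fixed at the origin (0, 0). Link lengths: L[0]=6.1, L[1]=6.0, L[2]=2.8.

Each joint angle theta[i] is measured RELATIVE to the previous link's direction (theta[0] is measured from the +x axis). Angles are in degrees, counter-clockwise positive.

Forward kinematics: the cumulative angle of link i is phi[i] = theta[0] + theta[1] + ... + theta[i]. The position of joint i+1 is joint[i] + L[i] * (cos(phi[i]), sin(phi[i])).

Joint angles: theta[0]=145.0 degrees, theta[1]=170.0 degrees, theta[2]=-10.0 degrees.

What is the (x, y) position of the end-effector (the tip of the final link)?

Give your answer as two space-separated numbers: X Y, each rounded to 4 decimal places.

joint[0] = (0.0000, 0.0000)  (base)
link 0: phi[0] = 145 = 145 deg
  cos(145 deg) = -0.8192, sin(145 deg) = 0.5736
  joint[1] = (0.0000, 0.0000) + 6.1 * (-0.8192, 0.5736) = (0.0000 + -4.9968, 0.0000 + 3.4988) = (-4.9968, 3.4988)
link 1: phi[1] = 145 + 170 = 315 deg
  cos(315 deg) = 0.7071, sin(315 deg) = -0.7071
  joint[2] = (-4.9968, 3.4988) + 6 * (0.7071, -0.7071) = (-4.9968 + 4.2426, 3.4988 + -4.2426) = (-0.7542, -0.7438)
link 2: phi[2] = 145 + 170 + -10 = 305 deg
  cos(305 deg) = 0.5736, sin(305 deg) = -0.8192
  joint[3] = (-0.7542, -0.7438) + 2.8 * (0.5736, -0.8192) = (-0.7542 + 1.6060, -0.7438 + -2.2936) = (0.8518, -3.0375)
End effector: (0.8518, -3.0375)

Answer: 0.8518 -3.0375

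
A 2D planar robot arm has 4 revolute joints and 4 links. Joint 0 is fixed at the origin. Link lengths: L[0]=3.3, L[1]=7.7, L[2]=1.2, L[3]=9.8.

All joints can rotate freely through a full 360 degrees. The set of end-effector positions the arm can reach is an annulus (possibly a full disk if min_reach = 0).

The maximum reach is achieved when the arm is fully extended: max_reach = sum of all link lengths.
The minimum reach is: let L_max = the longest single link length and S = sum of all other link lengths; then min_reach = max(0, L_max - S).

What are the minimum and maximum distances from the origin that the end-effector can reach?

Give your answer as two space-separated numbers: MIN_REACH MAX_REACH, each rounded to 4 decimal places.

Link lengths: [3.3, 7.7, 1.2, 9.8]
max_reach = 3.3 + 7.7 + 1.2 + 9.8 = 22
L_max = max([3.3, 7.7, 1.2, 9.8]) = 9.8
S (sum of others) = 22 - 9.8 = 12.2
min_reach = max(0, 9.8 - 12.2) = max(0, -2.4) = 0

Answer: 0.0000 22.0000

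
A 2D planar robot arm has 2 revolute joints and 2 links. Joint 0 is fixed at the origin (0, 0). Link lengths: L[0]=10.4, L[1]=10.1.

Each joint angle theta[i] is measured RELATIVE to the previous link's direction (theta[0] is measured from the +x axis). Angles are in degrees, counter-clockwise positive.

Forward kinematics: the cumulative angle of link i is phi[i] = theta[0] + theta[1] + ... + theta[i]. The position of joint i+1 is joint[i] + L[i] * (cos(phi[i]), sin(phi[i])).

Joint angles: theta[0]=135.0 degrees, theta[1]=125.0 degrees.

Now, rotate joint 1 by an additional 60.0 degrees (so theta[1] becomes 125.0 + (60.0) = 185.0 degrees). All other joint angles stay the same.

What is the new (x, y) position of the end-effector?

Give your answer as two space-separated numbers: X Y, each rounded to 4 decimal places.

Answer: 0.3831 0.8618

Derivation:
joint[0] = (0.0000, 0.0000)  (base)
link 0: phi[0] = 135 = 135 deg
  cos(135 deg) = -0.7071, sin(135 deg) = 0.7071
  joint[1] = (0.0000, 0.0000) + 10.4 * (-0.7071, 0.7071) = (0.0000 + -7.3539, 0.0000 + 7.3539) = (-7.3539, 7.3539)
link 1: phi[1] = 135 + 185 = 320 deg
  cos(320 deg) = 0.7660, sin(320 deg) = -0.6428
  joint[2] = (-7.3539, 7.3539) + 10.1 * (0.7660, -0.6428) = (-7.3539 + 7.7370, 7.3539 + -6.4922) = (0.3831, 0.8618)
End effector: (0.3831, 0.8618)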